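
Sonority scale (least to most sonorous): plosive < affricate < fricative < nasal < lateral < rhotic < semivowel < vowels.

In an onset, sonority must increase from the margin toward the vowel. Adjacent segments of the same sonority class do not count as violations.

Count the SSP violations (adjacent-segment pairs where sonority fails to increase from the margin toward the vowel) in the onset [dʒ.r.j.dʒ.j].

/dʒ/ is an affricate (sonority 2).
/r/ is a rhotic (sonority 6).
/j/ is a semivowel (sonority 7).
/dʒ/ is an affricate (sonority 2).
/j/ is a semivowel (sonority 7).
/dʒ/→/r/: 2→6 (rises) — ok.
/r/→/j/: 6→7 (rises) — ok.
/j/→/dʒ/: 7→2 (does not rise) — violation.
/dʒ/→/j/: 2→7 (rises) — ok.

1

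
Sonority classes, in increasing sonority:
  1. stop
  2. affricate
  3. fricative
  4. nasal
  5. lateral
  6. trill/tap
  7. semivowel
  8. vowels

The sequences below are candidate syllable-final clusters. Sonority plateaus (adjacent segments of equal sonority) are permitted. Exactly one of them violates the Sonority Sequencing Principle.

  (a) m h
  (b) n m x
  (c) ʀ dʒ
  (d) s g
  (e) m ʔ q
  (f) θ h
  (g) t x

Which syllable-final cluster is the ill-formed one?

(a) m h: profile 4-3 — obeys.
(b) n m x: profile 4-4-3 — obeys.
(c) ʀ dʒ: profile 6-2 — obeys.
(d) s g: profile 3-1 — obeys.
(e) m ʔ q: profile 4-1-1 — obeys.
(f) θ h: profile 3-3 — obeys.
(g) t x: profile 1-3 — violates.

g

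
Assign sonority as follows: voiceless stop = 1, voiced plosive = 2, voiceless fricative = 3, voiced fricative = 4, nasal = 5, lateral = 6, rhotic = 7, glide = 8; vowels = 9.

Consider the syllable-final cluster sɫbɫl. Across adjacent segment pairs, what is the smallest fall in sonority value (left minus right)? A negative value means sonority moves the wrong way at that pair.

/s/ — voiceless fricative, sonority 3.
/ɫ/ — lateral, sonority 6.
/b/ — voiced plosive, sonority 2.
/ɫ/ — lateral, sonority 6.
/l/ — lateral, sonority 6.
/s/→/ɫ/: change -3.
/ɫ/→/b/: change +4.
/b/→/ɫ/: change -4.
/ɫ/→/l/: change +0.
Minimum = -4.

-4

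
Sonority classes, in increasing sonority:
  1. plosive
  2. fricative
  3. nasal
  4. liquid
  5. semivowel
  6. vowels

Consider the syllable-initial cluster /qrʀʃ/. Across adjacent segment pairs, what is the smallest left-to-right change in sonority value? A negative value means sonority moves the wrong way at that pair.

/q/ — plosive, sonority 1.
/r/ — liquid, sonority 4.
/ʀ/ — liquid, sonority 4.
/ʃ/ — fricative, sonority 2.
/q/→/r/: change +3.
/r/→/ʀ/: change +0.
/ʀ/→/ʃ/: change -2.
Minimum = -2.

-2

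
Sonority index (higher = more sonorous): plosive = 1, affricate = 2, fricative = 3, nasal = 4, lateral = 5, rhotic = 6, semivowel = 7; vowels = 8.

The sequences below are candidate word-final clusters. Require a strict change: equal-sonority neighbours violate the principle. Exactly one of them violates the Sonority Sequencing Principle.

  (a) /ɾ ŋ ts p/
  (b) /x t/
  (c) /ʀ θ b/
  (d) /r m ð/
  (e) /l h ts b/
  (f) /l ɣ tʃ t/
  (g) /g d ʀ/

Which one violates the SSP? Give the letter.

g

(a) /ɾ ŋ ts p/: profile 6-4-2-1 — obeys.
(b) /x t/: profile 3-1 — obeys.
(c) /ʀ θ b/: profile 6-3-1 — obeys.
(d) /r m ð/: profile 6-4-3 — obeys.
(e) /l h ts b/: profile 5-3-2-1 — obeys.
(f) /l ɣ tʃ t/: profile 5-3-2-1 — obeys.
(g) /g d ʀ/: profile 1-1-6 — violates.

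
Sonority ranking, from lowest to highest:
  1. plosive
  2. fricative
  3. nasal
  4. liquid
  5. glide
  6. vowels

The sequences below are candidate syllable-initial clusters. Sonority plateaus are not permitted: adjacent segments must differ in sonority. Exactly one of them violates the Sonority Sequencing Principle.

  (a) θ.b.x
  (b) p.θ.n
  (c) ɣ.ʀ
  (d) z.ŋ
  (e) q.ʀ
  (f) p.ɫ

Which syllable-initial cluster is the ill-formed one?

a

(a) sonority 2-1-2: ill-formed.
(b) sonority 1-2-3: well-formed.
(c) sonority 2-4: well-formed.
(d) sonority 2-3: well-formed.
(e) sonority 1-4: well-formed.
(f) sonority 1-4: well-formed.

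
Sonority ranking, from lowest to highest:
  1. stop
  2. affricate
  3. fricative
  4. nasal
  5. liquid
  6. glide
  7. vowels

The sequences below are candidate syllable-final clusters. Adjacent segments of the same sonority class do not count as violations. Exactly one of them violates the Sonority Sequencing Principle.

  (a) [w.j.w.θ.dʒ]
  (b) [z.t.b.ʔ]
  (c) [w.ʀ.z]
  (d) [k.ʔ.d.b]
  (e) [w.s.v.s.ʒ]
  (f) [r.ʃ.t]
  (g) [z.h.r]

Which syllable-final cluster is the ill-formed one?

g

(a) sonority 6-6-6-3-2: well-formed.
(b) sonority 3-1-1-1: well-formed.
(c) sonority 6-5-3: well-formed.
(d) sonority 1-1-1-1: well-formed.
(e) sonority 6-3-3-3-3: well-formed.
(f) sonority 5-3-1: well-formed.
(g) sonority 3-3-5: ill-formed.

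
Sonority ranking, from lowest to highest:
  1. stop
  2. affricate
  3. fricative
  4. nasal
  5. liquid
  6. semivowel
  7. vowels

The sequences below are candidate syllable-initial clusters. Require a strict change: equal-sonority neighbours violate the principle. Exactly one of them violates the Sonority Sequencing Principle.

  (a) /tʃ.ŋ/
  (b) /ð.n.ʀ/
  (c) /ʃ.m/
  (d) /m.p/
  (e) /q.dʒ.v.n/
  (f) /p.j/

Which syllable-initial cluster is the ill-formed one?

d

(a) /tʃ.ŋ/: profile 2-4 — obeys.
(b) /ð.n.ʀ/: profile 3-4-5 — obeys.
(c) /ʃ.m/: profile 3-4 — obeys.
(d) /m.p/: profile 4-1 — violates.
(e) /q.dʒ.v.n/: profile 1-2-3-4 — obeys.
(f) /p.j/: profile 1-6 — obeys.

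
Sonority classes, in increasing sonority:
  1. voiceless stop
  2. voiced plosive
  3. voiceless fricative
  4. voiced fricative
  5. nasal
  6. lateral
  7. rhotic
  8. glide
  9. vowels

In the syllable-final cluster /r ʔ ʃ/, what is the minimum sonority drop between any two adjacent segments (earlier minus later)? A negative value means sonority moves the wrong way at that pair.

-2

/r/ — rhotic, sonority 7.
/ʔ/ — voiceless stop, sonority 1.
/ʃ/ — voiceless fricative, sonority 3.
/r/→/ʔ/: change +6.
/ʔ/→/ʃ/: change -2.
Minimum = -2.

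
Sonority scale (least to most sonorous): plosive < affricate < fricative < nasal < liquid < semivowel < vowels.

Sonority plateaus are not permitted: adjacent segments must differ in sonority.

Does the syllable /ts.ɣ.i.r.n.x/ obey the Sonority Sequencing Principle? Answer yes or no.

yes

Onset: /ts/ is an affricate (sonority 2), /ɣ/ is a fricative (sonority 3); then the nucleus /i/ (sonority 7).
Onset profile 2-3-7 — rises to the nucleus.
Coda: /r/ is a liquid (sonority 5), /n/ is a nasal (sonority 4), /x/ is a fricative (sonority 3).
Coda profile 7-5-4-3 — falls from the nucleus.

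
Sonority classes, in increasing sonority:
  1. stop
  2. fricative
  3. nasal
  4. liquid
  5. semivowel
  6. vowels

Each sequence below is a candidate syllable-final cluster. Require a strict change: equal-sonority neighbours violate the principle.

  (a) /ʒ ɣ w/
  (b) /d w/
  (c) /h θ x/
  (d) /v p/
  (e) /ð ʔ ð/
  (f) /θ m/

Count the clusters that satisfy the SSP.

1

(a) sonority 2-2-5: ill-formed.
(b) sonority 1-5: ill-formed.
(c) sonority 2-2-2: ill-formed.
(d) sonority 2-1: well-formed.
(e) sonority 2-1-2: ill-formed.
(f) sonority 2-3: ill-formed.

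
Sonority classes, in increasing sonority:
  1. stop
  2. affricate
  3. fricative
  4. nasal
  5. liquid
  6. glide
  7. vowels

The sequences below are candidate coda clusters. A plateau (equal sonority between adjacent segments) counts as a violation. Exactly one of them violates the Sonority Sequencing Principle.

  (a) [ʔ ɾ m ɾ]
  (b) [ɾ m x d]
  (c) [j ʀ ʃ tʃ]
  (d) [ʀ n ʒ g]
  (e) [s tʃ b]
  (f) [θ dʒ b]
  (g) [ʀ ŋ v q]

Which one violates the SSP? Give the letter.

(a) [ʔ ɾ m ɾ]: profile 1-5-4-5 — violates.
(b) [ɾ m x d]: profile 5-4-3-1 — obeys.
(c) [j ʀ ʃ tʃ]: profile 6-5-3-2 — obeys.
(d) [ʀ n ʒ g]: profile 5-4-3-1 — obeys.
(e) [s tʃ b]: profile 3-2-1 — obeys.
(f) [θ dʒ b]: profile 3-2-1 — obeys.
(g) [ʀ ŋ v q]: profile 5-4-3-1 — obeys.

a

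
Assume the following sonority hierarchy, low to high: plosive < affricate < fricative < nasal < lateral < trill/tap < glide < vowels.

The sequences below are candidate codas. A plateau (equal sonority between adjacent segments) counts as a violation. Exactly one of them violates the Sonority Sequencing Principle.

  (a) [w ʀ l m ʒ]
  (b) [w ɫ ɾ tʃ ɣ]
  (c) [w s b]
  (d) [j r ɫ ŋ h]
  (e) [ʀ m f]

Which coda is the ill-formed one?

(a) 7-6-5-4-3 → obeys
(b) 7-5-6-2-3 → violates
(c) 7-3-1 → obeys
(d) 7-6-5-4-3 → obeys
(e) 6-4-3 → obeys

b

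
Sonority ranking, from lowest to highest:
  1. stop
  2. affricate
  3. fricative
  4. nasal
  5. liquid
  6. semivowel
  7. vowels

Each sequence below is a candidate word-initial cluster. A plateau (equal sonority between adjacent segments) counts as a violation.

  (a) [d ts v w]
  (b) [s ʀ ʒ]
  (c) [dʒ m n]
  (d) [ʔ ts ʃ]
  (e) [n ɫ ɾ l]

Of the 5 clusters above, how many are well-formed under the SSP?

(a) [d ts v w]: profile 1-2-3-6 — obeys.
(b) [s ʀ ʒ]: profile 3-5-3 — violates.
(c) [dʒ m n]: profile 2-4-4 — violates.
(d) [ʔ ts ʃ]: profile 1-2-3 — obeys.
(e) [n ɫ ɾ l]: profile 4-5-5-5 — violates.

2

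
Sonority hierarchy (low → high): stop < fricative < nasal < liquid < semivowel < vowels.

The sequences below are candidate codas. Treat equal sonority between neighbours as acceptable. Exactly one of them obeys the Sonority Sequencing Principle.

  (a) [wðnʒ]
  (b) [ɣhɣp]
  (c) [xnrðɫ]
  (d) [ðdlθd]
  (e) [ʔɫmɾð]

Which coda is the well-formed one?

(a) sonority 5-2-3-2: ill-formed.
(b) sonority 2-2-2-1: well-formed.
(c) sonority 2-3-4-2-4: ill-formed.
(d) sonority 2-1-4-2-1: ill-formed.
(e) sonority 1-4-3-4-2: ill-formed.

b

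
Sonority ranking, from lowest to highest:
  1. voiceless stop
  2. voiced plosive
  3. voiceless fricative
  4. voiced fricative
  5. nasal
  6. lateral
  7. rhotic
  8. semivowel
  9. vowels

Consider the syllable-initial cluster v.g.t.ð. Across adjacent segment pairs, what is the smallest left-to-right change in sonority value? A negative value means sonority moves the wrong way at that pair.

/v/: voiced fricative = 4.
/g/: voiced plosive = 2.
/t/: voiceless stop = 1.
/ð/: voiced fricative = 4.
/v/→/g/: change -2.
/g/→/t/: change -1.
/t/→/ð/: change +3.
Minimum = -2.

-2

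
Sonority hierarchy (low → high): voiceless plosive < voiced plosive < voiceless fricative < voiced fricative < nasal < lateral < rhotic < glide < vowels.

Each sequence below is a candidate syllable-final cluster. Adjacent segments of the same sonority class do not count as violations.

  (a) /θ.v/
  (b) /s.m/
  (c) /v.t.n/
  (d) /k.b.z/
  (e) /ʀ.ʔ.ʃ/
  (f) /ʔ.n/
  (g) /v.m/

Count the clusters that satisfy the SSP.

(a) /θ.v/: profile 3-4 — violates.
(b) /s.m/: profile 3-5 — violates.
(c) /v.t.n/: profile 4-1-5 — violates.
(d) /k.b.z/: profile 1-2-4 — violates.
(e) /ʀ.ʔ.ʃ/: profile 7-1-3 — violates.
(f) /ʔ.n/: profile 1-5 — violates.
(g) /v.m/: profile 4-5 — violates.

0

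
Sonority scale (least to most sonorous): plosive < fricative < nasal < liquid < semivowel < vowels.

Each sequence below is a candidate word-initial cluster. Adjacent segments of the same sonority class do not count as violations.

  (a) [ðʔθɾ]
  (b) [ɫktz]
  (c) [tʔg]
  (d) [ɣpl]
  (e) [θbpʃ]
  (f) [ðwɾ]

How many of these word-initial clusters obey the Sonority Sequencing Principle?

1

(a) sonority 2-1-2-4: ill-formed.
(b) sonority 4-1-1-2: ill-formed.
(c) sonority 1-1-1: well-formed.
(d) sonority 2-1-4: ill-formed.
(e) sonority 2-1-1-2: ill-formed.
(f) sonority 2-5-4: ill-formed.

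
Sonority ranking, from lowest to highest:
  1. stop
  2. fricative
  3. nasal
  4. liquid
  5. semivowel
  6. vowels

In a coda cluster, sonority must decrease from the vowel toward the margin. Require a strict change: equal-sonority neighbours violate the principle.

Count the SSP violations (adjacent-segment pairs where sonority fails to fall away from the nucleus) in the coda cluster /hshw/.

3

/h/: fricative = 2.
/s/: fricative = 2.
/h/: fricative = 2.
/w/: semivowel = 5.
/h/→/s/: 2→2 (plateau) — violation.
/s/→/h/: 2→2 (plateau) — violation.
/h/→/w/: 2→5 (does not fall) — violation.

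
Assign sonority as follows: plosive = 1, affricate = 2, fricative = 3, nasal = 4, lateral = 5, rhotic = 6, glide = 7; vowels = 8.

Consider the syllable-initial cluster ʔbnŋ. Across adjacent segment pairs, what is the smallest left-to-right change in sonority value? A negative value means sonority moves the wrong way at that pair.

0

/ʔ/: plosive = 1.
/b/: plosive = 1.
/n/: nasal = 4.
/ŋ/: nasal = 4.
/ʔ/→/b/: change +0.
/b/→/n/: change +3.
/n/→/ŋ/: change +0.
Minimum = 0.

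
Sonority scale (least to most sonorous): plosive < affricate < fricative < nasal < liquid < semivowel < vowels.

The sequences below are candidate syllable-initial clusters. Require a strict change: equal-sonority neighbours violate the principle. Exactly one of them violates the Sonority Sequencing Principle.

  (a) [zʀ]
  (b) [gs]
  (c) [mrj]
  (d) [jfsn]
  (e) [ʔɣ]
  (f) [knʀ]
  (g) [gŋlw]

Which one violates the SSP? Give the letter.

(a) sonority 3-5: well-formed.
(b) sonority 1-3: well-formed.
(c) sonority 4-5-6: well-formed.
(d) sonority 6-3-3-4: ill-formed.
(e) sonority 1-3: well-formed.
(f) sonority 1-4-5: well-formed.
(g) sonority 1-4-5-6: well-formed.

d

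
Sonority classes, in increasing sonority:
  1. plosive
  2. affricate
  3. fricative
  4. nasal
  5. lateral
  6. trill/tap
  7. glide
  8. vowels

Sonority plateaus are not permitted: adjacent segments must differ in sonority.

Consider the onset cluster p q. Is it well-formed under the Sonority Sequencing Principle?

/p/: plosive = 1.
/q/: plosive = 1.
The profile is 1-1. Between /p/ (1) and /q/ (1) sonority does not rise, so the cluster violates the SSP.

no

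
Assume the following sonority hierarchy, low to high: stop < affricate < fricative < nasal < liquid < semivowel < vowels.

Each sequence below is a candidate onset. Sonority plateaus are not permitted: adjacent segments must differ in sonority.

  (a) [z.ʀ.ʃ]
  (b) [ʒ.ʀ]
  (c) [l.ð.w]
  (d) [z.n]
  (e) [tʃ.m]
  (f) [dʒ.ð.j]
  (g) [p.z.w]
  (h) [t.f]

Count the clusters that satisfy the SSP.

(a) sonority 3-5-3: ill-formed.
(b) sonority 3-5: well-formed.
(c) sonority 5-3-6: ill-formed.
(d) sonority 3-4: well-formed.
(e) sonority 2-4: well-formed.
(f) sonority 2-3-6: well-formed.
(g) sonority 1-3-6: well-formed.
(h) sonority 1-3: well-formed.

6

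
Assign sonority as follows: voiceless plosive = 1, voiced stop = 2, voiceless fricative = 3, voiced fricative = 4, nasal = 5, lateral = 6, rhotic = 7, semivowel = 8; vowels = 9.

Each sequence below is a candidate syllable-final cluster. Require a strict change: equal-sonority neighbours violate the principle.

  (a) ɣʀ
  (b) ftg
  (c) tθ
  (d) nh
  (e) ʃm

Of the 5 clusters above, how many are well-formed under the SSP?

(a) ɣʀ: profile 4-7 — violates.
(b) ftg: profile 3-1-2 — violates.
(c) tθ: profile 1-3 — violates.
(d) nh: profile 5-3 — obeys.
(e) ʃm: profile 3-5 — violates.

1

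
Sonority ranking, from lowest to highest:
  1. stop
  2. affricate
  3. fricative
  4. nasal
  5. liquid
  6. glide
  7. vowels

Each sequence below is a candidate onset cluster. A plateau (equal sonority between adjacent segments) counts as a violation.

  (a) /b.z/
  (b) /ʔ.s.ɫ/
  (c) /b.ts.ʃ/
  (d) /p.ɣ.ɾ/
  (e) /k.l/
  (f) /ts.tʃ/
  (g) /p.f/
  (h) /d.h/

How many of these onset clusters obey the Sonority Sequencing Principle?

7

(a) 1-3 → obeys
(b) 1-3-5 → obeys
(c) 1-2-3 → obeys
(d) 1-3-5 → obeys
(e) 1-5 → obeys
(f) 2-2 → violates
(g) 1-3 → obeys
(h) 1-3 → obeys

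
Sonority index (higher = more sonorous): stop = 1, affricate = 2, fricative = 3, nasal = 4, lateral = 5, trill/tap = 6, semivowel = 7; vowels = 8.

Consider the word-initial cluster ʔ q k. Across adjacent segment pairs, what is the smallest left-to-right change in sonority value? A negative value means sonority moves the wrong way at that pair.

0

/ʔ/: stop = 1.
/q/: stop = 1.
/k/: stop = 1.
/ʔ/→/q/: change +0.
/q/→/k/: change +0.
Minimum = 0.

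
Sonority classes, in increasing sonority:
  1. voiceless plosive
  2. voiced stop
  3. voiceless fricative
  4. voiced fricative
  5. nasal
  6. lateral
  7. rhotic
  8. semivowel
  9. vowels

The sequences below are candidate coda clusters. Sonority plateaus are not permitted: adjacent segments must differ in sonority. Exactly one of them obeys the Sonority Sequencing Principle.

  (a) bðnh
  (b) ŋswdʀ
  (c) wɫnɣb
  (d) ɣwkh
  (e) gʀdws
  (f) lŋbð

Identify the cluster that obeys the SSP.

c

(a) sonority 2-4-5-3: ill-formed.
(b) sonority 5-3-8-2-7: ill-formed.
(c) sonority 8-6-5-4-2: well-formed.
(d) sonority 4-8-1-3: ill-formed.
(e) sonority 2-7-2-8-3: ill-formed.
(f) sonority 6-5-2-4: ill-formed.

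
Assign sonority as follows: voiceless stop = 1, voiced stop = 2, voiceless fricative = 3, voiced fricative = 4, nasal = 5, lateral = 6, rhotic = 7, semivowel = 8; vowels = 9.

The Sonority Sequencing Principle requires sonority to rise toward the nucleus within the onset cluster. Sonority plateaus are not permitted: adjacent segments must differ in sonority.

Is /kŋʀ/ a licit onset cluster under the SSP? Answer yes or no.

/k/ — voiceless stop, sonority 1.
/ŋ/ — nasal, sonority 5.
/ʀ/ — rhotic, sonority 7.
The profile 1-5-7 strictly rises, so the onset cluster satisfies the SSP.

yes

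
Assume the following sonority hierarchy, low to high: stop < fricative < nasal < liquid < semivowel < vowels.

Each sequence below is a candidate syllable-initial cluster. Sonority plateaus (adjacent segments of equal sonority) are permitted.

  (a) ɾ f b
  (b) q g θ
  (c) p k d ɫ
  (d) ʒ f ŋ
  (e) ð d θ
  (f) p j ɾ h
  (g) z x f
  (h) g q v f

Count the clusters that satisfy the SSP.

(a) sonority 4-2-1: ill-formed.
(b) sonority 1-1-2: well-formed.
(c) sonority 1-1-1-4: well-formed.
(d) sonority 2-2-3: well-formed.
(e) sonority 2-1-2: ill-formed.
(f) sonority 1-5-4-2: ill-formed.
(g) sonority 2-2-2: well-formed.
(h) sonority 1-1-2-2: well-formed.

5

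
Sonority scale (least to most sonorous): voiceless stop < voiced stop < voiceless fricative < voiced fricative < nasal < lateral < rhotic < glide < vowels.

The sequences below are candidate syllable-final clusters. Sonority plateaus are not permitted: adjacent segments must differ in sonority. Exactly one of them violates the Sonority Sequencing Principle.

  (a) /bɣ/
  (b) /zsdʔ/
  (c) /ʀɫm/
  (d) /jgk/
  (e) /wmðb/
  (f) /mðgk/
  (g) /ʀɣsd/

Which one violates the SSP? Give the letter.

(a) 2-4 → violates
(b) 4-3-2-1 → obeys
(c) 7-6-5 → obeys
(d) 8-2-1 → obeys
(e) 8-5-4-2 → obeys
(f) 5-4-2-1 → obeys
(g) 7-4-3-2 → obeys

a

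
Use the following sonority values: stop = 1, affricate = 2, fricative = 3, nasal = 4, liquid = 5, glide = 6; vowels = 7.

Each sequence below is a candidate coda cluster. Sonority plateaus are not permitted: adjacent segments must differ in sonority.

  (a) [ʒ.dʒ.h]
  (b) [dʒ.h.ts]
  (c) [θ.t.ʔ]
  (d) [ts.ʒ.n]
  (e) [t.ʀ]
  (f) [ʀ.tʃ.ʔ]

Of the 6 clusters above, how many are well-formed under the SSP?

(a) [ʒ.dʒ.h]: profile 3-2-3 — violates.
(b) [dʒ.h.ts]: profile 2-3-2 — violates.
(c) [θ.t.ʔ]: profile 3-1-1 — violates.
(d) [ts.ʒ.n]: profile 2-3-4 — violates.
(e) [t.ʀ]: profile 1-5 — violates.
(f) [ʀ.tʃ.ʔ]: profile 5-2-1 — obeys.

1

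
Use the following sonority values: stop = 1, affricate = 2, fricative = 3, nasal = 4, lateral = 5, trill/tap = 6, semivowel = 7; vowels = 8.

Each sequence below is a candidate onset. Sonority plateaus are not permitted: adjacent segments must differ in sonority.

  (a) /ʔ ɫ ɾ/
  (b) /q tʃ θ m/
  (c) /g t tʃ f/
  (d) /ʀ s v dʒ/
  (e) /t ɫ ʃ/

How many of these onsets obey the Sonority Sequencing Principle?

2

(a) 1-5-6 → obeys
(b) 1-2-3-4 → obeys
(c) 1-1-2-3 → violates
(d) 6-3-3-2 → violates
(e) 1-5-3 → violates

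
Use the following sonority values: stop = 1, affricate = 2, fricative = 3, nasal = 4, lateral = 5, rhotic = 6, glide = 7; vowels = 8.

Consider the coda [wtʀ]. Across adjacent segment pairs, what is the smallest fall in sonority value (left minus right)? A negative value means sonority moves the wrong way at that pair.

/w/ is a glide (sonority 7).
/t/ is a stop (sonority 1).
/ʀ/ is a rhotic (sonority 6).
/w/→/t/: change +6.
/t/→/ʀ/: change -5.
Minimum = -5.

-5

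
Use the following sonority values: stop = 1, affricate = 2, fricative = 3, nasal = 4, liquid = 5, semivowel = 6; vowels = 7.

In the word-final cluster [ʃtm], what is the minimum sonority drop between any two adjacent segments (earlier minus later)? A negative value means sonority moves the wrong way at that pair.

-3

/ʃ/: fricative = 3.
/t/: stop = 1.
/m/: nasal = 4.
/ʃ/→/t/: change +2.
/t/→/m/: change -3.
Minimum = -3.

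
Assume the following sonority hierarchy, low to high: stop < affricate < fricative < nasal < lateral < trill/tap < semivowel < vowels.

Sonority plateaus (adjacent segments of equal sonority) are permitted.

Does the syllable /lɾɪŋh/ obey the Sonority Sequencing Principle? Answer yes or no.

Onset: /l/ is a lateral (sonority 5), /ɾ/ is a trill/tap (sonority 6); then the nucleus /ɪ/ (sonority 8).
Onset profile 5-6-8 — rises to the nucleus.
Coda: /ŋ/ is a nasal (sonority 4), /h/ is a fricative (sonority 3).
Coda profile 8-4-3 — falls from the nucleus.

yes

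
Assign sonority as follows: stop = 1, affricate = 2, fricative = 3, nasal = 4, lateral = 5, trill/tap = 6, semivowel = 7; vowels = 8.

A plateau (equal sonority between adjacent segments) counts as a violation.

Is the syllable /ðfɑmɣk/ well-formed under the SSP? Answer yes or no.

no

Onset: /ð/ is a fricative (sonority 3), /f/ is a fricative (sonority 3); then the nucleus /ɑ/ (sonority 8).
Onset profile 3-3-8 — does not strictly rise throughout.
Coda: /m/ is a nasal (sonority 4), /ɣ/ is a fricative (sonority 3), /k/ is a stop (sonority 1).
Coda profile 8-4-3-1 — falls from the nucleus.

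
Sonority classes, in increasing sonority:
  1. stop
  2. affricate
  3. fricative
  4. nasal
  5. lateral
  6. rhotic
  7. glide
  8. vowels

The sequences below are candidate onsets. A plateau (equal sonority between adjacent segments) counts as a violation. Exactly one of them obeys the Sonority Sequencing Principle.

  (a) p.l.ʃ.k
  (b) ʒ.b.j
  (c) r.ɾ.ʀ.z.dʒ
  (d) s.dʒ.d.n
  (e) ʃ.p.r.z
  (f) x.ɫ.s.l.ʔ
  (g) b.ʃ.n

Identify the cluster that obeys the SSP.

g

(a) p.l.ʃ.k: profile 1-5-3-1 — violates.
(b) ʒ.b.j: profile 3-1-7 — violates.
(c) r.ɾ.ʀ.z.dʒ: profile 6-6-6-3-2 — violates.
(d) s.dʒ.d.n: profile 3-2-1-4 — violates.
(e) ʃ.p.r.z: profile 3-1-6-3 — violates.
(f) x.ɫ.s.l.ʔ: profile 3-5-3-5-1 — violates.
(g) b.ʃ.n: profile 1-3-4 — obeys.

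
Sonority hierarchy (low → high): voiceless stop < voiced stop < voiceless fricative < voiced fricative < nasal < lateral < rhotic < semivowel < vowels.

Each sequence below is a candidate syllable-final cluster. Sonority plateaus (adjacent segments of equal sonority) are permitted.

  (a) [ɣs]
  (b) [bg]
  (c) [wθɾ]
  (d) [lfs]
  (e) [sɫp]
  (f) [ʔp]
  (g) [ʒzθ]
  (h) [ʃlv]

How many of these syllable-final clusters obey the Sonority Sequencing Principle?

5

(a) sonority 4-3: well-formed.
(b) sonority 2-2: well-formed.
(c) sonority 8-3-7: ill-formed.
(d) sonority 6-3-3: well-formed.
(e) sonority 3-6-1: ill-formed.
(f) sonority 1-1: well-formed.
(g) sonority 4-4-3: well-formed.
(h) sonority 3-6-4: ill-formed.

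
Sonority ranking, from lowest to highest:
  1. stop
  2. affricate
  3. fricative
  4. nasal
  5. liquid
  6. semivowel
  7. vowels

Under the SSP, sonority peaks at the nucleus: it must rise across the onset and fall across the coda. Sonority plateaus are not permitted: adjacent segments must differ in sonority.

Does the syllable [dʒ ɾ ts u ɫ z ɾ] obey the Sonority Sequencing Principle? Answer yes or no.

no

Onset: /dʒ/ is an affricate (sonority 2), /ɾ/ is a liquid (sonority 5), /ts/ is an affricate (sonority 2); then the nucleus /u/ (sonority 7).
Onset profile 2-5-2-7 — does not strictly rise throughout.
Coda: /ɫ/ is a liquid (sonority 5), /z/ is a fricative (sonority 3), /ɾ/ is a liquid (sonority 5).
Coda profile 7-5-3-5 — does not strictly fall throughout.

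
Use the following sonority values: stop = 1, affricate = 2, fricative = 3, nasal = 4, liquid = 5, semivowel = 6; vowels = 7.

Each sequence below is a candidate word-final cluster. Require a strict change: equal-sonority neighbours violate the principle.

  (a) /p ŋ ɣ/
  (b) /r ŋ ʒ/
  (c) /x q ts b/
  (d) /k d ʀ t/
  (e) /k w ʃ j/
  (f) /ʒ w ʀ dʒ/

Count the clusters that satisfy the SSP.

(a) 1-4-3 → violates
(b) 5-4-3 → obeys
(c) 3-1-2-1 → violates
(d) 1-1-5-1 → violates
(e) 1-6-3-6 → violates
(f) 3-6-5-2 → violates

1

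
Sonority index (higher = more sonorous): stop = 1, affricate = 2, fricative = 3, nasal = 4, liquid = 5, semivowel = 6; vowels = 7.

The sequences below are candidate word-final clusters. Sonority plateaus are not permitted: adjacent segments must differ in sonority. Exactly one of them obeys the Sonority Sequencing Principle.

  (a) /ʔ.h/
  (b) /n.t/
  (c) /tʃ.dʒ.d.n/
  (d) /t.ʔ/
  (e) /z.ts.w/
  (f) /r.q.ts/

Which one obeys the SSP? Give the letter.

b

(a) sonority 1-3: ill-formed.
(b) sonority 4-1: well-formed.
(c) sonority 2-2-1-4: ill-formed.
(d) sonority 1-1: ill-formed.
(e) sonority 3-2-6: ill-formed.
(f) sonority 5-1-2: ill-formed.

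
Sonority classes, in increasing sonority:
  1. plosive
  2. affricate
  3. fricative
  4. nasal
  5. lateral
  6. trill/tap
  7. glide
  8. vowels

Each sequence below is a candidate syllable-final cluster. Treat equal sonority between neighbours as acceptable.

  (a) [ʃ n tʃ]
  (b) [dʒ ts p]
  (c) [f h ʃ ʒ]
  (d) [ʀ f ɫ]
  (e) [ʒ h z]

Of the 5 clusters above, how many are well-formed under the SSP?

(a) [ʃ n tʃ]: profile 3-4-2 — violates.
(b) [dʒ ts p]: profile 2-2-1 — obeys.
(c) [f h ʃ ʒ]: profile 3-3-3-3 — obeys.
(d) [ʀ f ɫ]: profile 6-3-5 — violates.
(e) [ʒ h z]: profile 3-3-3 — obeys.

3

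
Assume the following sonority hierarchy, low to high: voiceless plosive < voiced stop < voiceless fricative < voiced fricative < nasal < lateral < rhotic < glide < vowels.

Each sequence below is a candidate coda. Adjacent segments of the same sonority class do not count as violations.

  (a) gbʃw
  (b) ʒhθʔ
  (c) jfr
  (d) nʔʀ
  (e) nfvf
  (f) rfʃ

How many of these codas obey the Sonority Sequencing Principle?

2

(a) gbʃw: profile 2-2-3-8 — violates.
(b) ʒhθʔ: profile 4-3-3-1 — obeys.
(c) jfr: profile 8-3-7 — violates.
(d) nʔʀ: profile 5-1-7 — violates.
(e) nfvf: profile 5-3-4-3 — violates.
(f) rfʃ: profile 7-3-3 — obeys.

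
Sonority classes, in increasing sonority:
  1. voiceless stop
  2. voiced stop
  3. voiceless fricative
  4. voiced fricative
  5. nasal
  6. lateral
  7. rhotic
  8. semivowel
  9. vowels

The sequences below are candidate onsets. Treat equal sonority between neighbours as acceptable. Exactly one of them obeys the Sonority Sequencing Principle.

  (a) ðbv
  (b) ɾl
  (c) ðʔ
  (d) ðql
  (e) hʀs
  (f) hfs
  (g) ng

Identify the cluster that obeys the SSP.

(a) 4-2-4 → violates
(b) 7-6 → violates
(c) 4-1 → violates
(d) 4-1-6 → violates
(e) 3-7-3 → violates
(f) 3-3-3 → obeys
(g) 5-2 → violates

f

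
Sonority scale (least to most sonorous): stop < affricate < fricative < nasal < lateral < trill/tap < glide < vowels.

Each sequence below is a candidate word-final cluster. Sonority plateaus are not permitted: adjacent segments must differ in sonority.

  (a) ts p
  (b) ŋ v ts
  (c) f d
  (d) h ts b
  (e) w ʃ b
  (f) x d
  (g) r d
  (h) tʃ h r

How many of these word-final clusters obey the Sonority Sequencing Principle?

(a) sonority 2-1: well-formed.
(b) sonority 4-3-2: well-formed.
(c) sonority 3-1: well-formed.
(d) sonority 3-2-1: well-formed.
(e) sonority 7-3-1: well-formed.
(f) sonority 3-1: well-formed.
(g) sonority 6-1: well-formed.
(h) sonority 2-3-6: ill-formed.

7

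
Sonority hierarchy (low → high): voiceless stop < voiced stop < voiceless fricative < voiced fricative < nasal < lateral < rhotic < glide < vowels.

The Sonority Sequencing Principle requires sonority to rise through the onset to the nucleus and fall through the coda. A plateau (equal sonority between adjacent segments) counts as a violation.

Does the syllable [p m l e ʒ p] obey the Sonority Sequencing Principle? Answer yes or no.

Onset: /p/ is a voiceless stop (sonority 1), /m/ is a nasal (sonority 5), /l/ is a lateral (sonority 6); then the nucleus /e/ (sonority 9).
Onset profile 1-5-6-9 — rises to the nucleus.
Coda: /ʒ/ is a voiced fricative (sonority 4), /p/ is a voiceless stop (sonority 1).
Coda profile 9-4-1 — falls from the nucleus.

yes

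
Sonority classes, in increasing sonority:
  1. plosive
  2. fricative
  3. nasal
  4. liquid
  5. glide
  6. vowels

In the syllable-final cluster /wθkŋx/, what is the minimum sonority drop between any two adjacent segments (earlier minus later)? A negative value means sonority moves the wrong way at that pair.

/w/: glide = 5.
/θ/: fricative = 2.
/k/: plosive = 1.
/ŋ/: nasal = 3.
/x/: fricative = 2.
/w/→/θ/: change +3.
/θ/→/k/: change +1.
/k/→/ŋ/: change -2.
/ŋ/→/x/: change +1.
Minimum = -2.

-2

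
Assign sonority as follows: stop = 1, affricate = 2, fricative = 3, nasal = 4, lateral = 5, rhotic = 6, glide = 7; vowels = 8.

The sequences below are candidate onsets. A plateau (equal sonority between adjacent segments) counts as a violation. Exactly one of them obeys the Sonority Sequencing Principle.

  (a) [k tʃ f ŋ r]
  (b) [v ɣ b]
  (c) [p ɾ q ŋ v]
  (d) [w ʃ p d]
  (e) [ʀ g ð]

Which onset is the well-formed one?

(a) [k tʃ f ŋ r]: profile 1-2-3-4-6 — obeys.
(b) [v ɣ b]: profile 3-3-1 — violates.
(c) [p ɾ q ŋ v]: profile 1-6-1-4-3 — violates.
(d) [w ʃ p d]: profile 7-3-1-1 — violates.
(e) [ʀ g ð]: profile 6-1-3 — violates.

a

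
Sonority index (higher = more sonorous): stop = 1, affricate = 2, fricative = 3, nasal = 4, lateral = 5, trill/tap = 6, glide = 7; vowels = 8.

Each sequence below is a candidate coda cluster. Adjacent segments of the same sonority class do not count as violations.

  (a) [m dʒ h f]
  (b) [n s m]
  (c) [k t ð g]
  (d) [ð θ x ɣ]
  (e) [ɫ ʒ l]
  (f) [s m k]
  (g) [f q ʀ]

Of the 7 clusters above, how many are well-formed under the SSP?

1

(a) 4-2-3-3 → violates
(b) 4-3-4 → violates
(c) 1-1-3-1 → violates
(d) 3-3-3-3 → obeys
(e) 5-3-5 → violates
(f) 3-4-1 → violates
(g) 3-1-6 → violates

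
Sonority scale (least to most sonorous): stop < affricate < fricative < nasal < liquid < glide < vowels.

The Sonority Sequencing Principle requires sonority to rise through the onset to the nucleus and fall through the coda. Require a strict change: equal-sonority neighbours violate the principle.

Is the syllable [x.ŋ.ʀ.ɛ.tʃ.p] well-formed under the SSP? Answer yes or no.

Onset: /x/ is a fricative (sonority 3), /ŋ/ is a nasal (sonority 4), /ʀ/ is a liquid (sonority 5); then the nucleus /ɛ/ (sonority 7).
Onset profile 3-4-5-7 — rises to the nucleus.
Coda: /tʃ/ is an affricate (sonority 2), /p/ is a stop (sonority 1).
Coda profile 7-2-1 — falls from the nucleus.

yes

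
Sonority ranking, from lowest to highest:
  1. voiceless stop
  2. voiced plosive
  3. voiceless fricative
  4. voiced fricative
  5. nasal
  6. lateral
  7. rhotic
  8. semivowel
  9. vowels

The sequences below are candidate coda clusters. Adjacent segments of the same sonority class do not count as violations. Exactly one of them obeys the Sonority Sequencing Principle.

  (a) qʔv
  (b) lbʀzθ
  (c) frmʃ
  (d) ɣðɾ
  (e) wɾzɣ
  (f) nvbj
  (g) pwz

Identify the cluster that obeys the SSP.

(a) qʔv: profile 1-1-4 — violates.
(b) lbʀzθ: profile 6-2-7-4-3 — violates.
(c) frmʃ: profile 3-7-5-3 — violates.
(d) ɣðɾ: profile 4-4-7 — violates.
(e) wɾzɣ: profile 8-7-4-4 — obeys.
(f) nvbj: profile 5-4-2-8 — violates.
(g) pwz: profile 1-8-4 — violates.

e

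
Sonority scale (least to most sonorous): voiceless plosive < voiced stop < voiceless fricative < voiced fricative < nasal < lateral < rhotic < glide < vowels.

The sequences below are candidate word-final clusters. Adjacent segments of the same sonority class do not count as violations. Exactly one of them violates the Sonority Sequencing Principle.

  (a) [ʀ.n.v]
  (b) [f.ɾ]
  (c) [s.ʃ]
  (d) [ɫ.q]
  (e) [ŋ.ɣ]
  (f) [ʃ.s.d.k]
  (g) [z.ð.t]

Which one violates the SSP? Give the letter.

(a) [ʀ.n.v]: profile 7-5-4 — obeys.
(b) [f.ɾ]: profile 3-7 — violates.
(c) [s.ʃ]: profile 3-3 — obeys.
(d) [ɫ.q]: profile 6-1 — obeys.
(e) [ŋ.ɣ]: profile 5-4 — obeys.
(f) [ʃ.s.d.k]: profile 3-3-2-1 — obeys.
(g) [z.ð.t]: profile 4-4-1 — obeys.

b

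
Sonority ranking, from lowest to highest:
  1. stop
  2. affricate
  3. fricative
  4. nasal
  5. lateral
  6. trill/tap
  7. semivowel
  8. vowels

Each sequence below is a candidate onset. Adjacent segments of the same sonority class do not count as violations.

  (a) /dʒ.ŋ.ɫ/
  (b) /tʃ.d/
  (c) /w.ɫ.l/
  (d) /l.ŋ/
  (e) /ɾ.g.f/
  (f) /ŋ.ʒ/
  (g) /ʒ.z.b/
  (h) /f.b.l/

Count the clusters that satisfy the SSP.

(a) /dʒ.ŋ.ɫ/: profile 2-4-5 — obeys.
(b) /tʃ.d/: profile 2-1 — violates.
(c) /w.ɫ.l/: profile 7-5-5 — violates.
(d) /l.ŋ/: profile 5-4 — violates.
(e) /ɾ.g.f/: profile 6-1-3 — violates.
(f) /ŋ.ʒ/: profile 4-3 — violates.
(g) /ʒ.z.b/: profile 3-3-1 — violates.
(h) /f.b.l/: profile 3-1-5 — violates.

1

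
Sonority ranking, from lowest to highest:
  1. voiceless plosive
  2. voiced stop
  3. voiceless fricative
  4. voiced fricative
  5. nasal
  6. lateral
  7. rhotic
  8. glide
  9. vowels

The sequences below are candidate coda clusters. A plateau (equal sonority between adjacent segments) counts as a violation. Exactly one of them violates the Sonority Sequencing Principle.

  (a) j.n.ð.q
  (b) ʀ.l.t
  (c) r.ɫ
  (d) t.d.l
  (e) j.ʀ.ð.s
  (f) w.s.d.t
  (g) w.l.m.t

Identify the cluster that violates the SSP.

d

(a) 8-5-4-1 → obeys
(b) 7-6-1 → obeys
(c) 7-6 → obeys
(d) 1-2-6 → violates
(e) 8-7-4-3 → obeys
(f) 8-3-2-1 → obeys
(g) 8-6-5-1 → obeys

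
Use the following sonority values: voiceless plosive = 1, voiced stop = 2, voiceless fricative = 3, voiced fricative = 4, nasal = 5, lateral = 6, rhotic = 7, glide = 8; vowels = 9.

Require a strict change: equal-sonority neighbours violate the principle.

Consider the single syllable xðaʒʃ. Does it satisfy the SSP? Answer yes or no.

yes

Onset: /x/ is a voiceless fricative (sonority 3), /ð/ is a voiced fricative (sonority 4); then the nucleus /a/ (sonority 9).
Onset profile 3-4-9 — rises to the nucleus.
Coda: /ʒ/ is a voiced fricative (sonority 4), /ʃ/ is a voiceless fricative (sonority 3).
Coda profile 9-4-3 — falls from the nucleus.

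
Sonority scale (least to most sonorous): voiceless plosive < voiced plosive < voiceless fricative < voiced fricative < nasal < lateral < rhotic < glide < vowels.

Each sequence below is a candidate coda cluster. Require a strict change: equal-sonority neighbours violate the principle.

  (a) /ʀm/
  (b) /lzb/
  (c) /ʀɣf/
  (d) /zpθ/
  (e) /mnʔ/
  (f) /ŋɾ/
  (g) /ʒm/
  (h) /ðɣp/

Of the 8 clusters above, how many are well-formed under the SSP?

3

(a) sonority 7-5: well-formed.
(b) sonority 6-4-2: well-formed.
(c) sonority 7-4-3: well-formed.
(d) sonority 4-1-3: ill-formed.
(e) sonority 5-5-1: ill-formed.
(f) sonority 5-7: ill-formed.
(g) sonority 4-5: ill-formed.
(h) sonority 4-4-1: ill-formed.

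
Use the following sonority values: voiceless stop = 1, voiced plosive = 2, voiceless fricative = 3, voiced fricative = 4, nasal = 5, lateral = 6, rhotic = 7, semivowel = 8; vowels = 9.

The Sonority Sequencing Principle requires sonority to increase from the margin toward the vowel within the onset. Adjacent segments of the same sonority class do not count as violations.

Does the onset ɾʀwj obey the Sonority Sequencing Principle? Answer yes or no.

yes

/ɾ/: rhotic = 7.
/ʀ/: rhotic = 7.
/w/: semivowel = 8.
/j/: semivowel = 8.
The profile 7-7-8-8 is non-decreasing (plateaus allowed), so the onset satisfies the SSP.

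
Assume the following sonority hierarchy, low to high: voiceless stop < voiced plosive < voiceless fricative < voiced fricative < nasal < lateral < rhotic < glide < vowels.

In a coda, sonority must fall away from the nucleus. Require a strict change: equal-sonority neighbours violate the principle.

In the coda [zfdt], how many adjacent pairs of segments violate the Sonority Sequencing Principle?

/z/ — voiced fricative, sonority 4.
/f/ — voiceless fricative, sonority 3.
/d/ — voiced plosive, sonority 2.
/t/ — voiceless stop, sonority 1.
/z/→/f/: 4→3 (falls) — ok.
/f/→/d/: 3→2 (falls) — ok.
/d/→/t/: 2→1 (falls) — ok.

0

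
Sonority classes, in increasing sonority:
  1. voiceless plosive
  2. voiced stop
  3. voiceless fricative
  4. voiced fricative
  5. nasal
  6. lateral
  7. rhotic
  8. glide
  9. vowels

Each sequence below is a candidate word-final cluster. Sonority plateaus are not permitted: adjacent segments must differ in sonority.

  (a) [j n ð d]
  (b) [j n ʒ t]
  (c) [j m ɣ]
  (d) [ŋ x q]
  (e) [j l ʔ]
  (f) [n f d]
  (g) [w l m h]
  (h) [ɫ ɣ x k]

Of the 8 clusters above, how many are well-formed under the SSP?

8

(a) [j n ð d]: profile 8-5-4-2 — obeys.
(b) [j n ʒ t]: profile 8-5-4-1 — obeys.
(c) [j m ɣ]: profile 8-5-4 — obeys.
(d) [ŋ x q]: profile 5-3-1 — obeys.
(e) [j l ʔ]: profile 8-6-1 — obeys.
(f) [n f d]: profile 5-3-2 — obeys.
(g) [w l m h]: profile 8-6-5-3 — obeys.
(h) [ɫ ɣ x k]: profile 6-4-3-1 — obeys.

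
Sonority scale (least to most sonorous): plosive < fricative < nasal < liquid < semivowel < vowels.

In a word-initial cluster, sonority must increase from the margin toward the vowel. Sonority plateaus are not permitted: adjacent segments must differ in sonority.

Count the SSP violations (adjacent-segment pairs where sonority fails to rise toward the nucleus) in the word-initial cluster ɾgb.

/ɾ/ — liquid, sonority 4.
/g/ — plosive, sonority 1.
/b/ — plosive, sonority 1.
/ɾ/→/g/: 4→1 (does not rise) — violation.
/g/→/b/: 1→1 (plateau) — violation.

2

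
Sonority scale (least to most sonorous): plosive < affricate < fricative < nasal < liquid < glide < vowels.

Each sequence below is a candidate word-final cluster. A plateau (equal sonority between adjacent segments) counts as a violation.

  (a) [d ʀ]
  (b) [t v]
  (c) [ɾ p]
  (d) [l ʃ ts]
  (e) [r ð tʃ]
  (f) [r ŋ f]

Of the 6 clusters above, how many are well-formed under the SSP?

4

(a) sonority 1-5: ill-formed.
(b) sonority 1-3: ill-formed.
(c) sonority 5-1: well-formed.
(d) sonority 5-3-2: well-formed.
(e) sonority 5-3-2: well-formed.
(f) sonority 5-4-3: well-formed.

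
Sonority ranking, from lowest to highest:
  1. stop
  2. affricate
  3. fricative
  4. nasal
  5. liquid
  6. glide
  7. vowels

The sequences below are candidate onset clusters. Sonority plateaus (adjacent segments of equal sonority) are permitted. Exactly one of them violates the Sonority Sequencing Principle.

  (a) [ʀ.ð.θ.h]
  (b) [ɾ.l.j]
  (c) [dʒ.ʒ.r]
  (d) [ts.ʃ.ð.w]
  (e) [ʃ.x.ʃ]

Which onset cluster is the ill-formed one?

a

(a) sonority 5-3-3-3: ill-formed.
(b) sonority 5-5-6: well-formed.
(c) sonority 2-3-5: well-formed.
(d) sonority 2-3-3-6: well-formed.
(e) sonority 3-3-3: well-formed.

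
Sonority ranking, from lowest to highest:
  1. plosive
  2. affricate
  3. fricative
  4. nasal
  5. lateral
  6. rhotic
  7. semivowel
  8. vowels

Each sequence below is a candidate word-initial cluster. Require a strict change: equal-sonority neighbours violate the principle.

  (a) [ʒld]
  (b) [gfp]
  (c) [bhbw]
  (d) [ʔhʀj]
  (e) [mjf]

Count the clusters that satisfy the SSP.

1

(a) sonority 3-5-1: ill-formed.
(b) sonority 1-3-1: ill-formed.
(c) sonority 1-3-1-7: ill-formed.
(d) sonority 1-3-6-7: well-formed.
(e) sonority 4-7-3: ill-formed.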